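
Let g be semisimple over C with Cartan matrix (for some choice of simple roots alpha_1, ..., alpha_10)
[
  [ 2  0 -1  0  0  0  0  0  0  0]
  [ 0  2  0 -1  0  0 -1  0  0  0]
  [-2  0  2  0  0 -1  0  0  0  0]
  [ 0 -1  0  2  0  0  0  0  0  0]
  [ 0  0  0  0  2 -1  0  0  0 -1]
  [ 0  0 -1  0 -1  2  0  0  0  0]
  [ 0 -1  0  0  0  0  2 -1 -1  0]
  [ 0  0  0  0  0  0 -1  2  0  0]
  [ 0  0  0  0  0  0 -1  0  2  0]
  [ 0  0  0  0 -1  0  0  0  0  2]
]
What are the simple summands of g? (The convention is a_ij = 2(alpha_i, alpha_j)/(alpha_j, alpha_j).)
type B_5 ⊕ type D_5

The diagram associated to this matrix has two connected components: the simple roots {alpha_1, alpha_3, alpha_5, alpha_6, alpha_10} form a chain of 5 nodes with a double edge at one end; the terminal node there is the unique short simple root (B_5), and {alpha_2, alpha_4, alpha_7, alpha_8, alpha_9} form a chain of 3 nodes with a fork of two nodes at one end (D_5). A semisimple Lie algebra decomposes uniquely as the direct sum of simple ideals, one per connected component of its Dynkin diagram, so g ≅ B_5 ⊕ D_5 (dimension 55 + 45 = 100).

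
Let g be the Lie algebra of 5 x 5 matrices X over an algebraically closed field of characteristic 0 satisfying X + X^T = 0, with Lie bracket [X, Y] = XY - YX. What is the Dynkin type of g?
type B_2

This is so(5) with 5 odd, which has dimension 5(5-1)/2 = 10 and rank (5-1)/2 = 2. In the classification of classical Lie algebras, the orthogonal algebra so(2n+1) in an odd number of variables has type B_n; here n = 2, so the Dynkin diagram is a chain of 2 nodes with a double edge at one end; the terminal node there is the unique short simple root (B_2). Hence the type is B_2.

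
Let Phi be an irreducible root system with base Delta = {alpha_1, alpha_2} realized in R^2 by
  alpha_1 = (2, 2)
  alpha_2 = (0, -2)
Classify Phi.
type B_2

Compute the Cartan integers a_ij = 2(alpha_i, alpha_j)/(alpha_j, alpha_j); the resulting 2x2 Cartan matrix is
[[2, -2], [-1, 2]].
The roots have two lengths (squared-length ratio 2:1); the short ones are alpha_{2}. The associated Dynkin diagram is a chain of 2 nodes with a double edge at one end; the terminal node there is the unique short simple root (B_2), so the type is B_2 (the algebra so(5)).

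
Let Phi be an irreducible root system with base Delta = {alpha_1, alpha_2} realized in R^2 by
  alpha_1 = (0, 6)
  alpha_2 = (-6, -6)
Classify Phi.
B_2

Compute the Cartan integers a_ij = 2(alpha_i, alpha_j)/(alpha_j, alpha_j); the resulting 2x2 Cartan matrix is
[[2, -1], [-2, 2]].
The roots have two lengths (squared-length ratio 2:1); the short ones are alpha_{1}. The associated Dynkin diagram is a chain of 2 nodes with a double edge at one end; the terminal node there is the unique short simple root (B_2), so the type is B_2 (the algebra so(5)).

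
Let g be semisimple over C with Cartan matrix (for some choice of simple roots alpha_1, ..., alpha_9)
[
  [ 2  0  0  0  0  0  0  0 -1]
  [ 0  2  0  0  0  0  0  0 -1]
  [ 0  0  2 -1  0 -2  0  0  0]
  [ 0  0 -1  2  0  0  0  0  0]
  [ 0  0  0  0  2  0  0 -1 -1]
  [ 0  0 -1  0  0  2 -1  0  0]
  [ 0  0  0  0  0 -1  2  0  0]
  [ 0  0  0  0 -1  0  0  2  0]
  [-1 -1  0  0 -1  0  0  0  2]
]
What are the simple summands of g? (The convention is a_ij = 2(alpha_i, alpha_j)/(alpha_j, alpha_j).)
type D_5 ⊕ type F_4

The diagram associated to this matrix has two connected components: the simple roots {alpha_1, alpha_2, alpha_5, alpha_8, alpha_9} form a chain of 3 nodes with a fork of two nodes at one end (D_5), and {alpha_3, alpha_4, alpha_6, alpha_7} form a chain of 4 nodes with a double edge between the middle two (F_4). A semisimple Lie algebra decomposes uniquely as the direct sum of simple ideals, one per connected component of its Dynkin diagram, so g ≅ D_5 ⊕ F_4 (dimension 45 + 52 = 97).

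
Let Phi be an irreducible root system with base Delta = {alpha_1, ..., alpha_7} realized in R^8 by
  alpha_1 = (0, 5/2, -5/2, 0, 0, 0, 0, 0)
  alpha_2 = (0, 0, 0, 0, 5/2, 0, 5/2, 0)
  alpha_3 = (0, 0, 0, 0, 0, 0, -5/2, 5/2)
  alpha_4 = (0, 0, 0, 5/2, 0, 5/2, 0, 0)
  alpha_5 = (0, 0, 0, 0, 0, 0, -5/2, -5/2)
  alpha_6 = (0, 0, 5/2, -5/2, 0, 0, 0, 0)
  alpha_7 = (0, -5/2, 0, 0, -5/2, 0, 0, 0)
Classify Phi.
Compute the Cartan integers a_ij = 2(alpha_i, alpha_j)/(alpha_j, alpha_j); the resulting 7x7 Cartan matrix is
[[2, 0, 0, 0, 0, -1, -1], [0, 2, -1, 0, -1, 0, -1], [0, -1, 2, 0, 0, 0, 0], [0, 0, 0, 2, 0, -1, 0], [0, -1, 0, 0, 2, 0, 0], [-1, 0, 0, -1, 0, 2, 0], [-1, -1, 0, 0, 0, 0, 2]].
All simple roots have the same length, so the diagram is simply laced. The associated Dynkin diagram is a chain of 5 nodes with a fork of two nodes at one end (D_7), so the type is D_7 (the algebra so(14)).

D_7 (so(14))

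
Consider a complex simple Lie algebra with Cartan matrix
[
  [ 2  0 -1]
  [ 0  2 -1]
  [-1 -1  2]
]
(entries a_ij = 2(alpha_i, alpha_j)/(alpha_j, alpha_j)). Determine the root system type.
The matrix has rank 3 with 2's on the diagonal. Reading the off-diagonal entries as Dynkin edges (a single edge where a_ij = a_ji = -1; a double or triple edge where a_ij * a_ji = 2 or 3), the diagram is a chain of 3 nodes with single edges (A_3). One simple-root ordering that puts it in standard form is (alpha_1, alpha_3, alpha_2). So the algebra is type A_3, i.e. sl(4).

A_3 (sl(4))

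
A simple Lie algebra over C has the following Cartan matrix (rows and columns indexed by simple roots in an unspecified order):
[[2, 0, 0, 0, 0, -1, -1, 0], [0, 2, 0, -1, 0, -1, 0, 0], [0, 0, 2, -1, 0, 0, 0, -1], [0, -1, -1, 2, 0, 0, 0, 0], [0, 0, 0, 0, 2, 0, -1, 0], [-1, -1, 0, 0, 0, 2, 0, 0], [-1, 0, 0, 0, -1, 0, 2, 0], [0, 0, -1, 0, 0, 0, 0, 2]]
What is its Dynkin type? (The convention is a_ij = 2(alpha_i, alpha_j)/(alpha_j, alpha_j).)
A8

The matrix has rank 8 with 2's on the diagonal. Reading the off-diagonal entries as Dynkin edges (a single edge where a_ij = a_ji = -1; a double or triple edge where a_ij * a_ji = 2 or 3), the diagram is a chain of 8 nodes with single edges (A_8). One simple-root ordering that puts it in standard form is (alpha_8, alpha_3, alpha_4, alpha_2, alpha_6, alpha_1, alpha_7, alpha_5). So the algebra is type A_8, i.e. sl(9).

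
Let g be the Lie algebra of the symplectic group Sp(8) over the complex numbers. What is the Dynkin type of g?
This is sp(8), which has dimension 8(8+1)/2 = 36 and rank 8/2 = 4. In the classification of classical Lie algebras, the symplectic algebra sp(2n) has type C_n; here n = 4, so the Dynkin diagram is a chain of 4 nodes with a double edge at one end; the terminal node there is the unique long simple root (C_4). Hence the type is C_4.

type C_4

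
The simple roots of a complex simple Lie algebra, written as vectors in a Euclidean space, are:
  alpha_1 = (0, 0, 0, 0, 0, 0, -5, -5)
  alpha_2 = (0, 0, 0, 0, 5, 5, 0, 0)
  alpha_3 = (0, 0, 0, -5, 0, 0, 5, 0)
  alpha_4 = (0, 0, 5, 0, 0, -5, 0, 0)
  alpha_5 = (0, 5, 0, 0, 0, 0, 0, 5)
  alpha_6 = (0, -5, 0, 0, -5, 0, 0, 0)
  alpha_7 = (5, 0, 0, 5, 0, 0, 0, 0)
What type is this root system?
A_7

Compute the Cartan integers a_ij = 2(alpha_i, alpha_j)/(alpha_j, alpha_j); the resulting 7x7 Cartan matrix is
[[2, 0, -1, 0, -1, 0, 0], [0, 2, 0, -1, 0, -1, 0], [-1, 0, 2, 0, 0, 0, -1], [0, -1, 0, 2, 0, 0, 0], [-1, 0, 0, 0, 2, -1, 0], [0, -1, 0, 0, -1, 2, 0], [0, 0, -1, 0, 0, 0, 2]].
All simple roots have the same length, so the diagram is simply laced. The associated Dynkin diagram is a chain of 7 nodes with single edges (A_7), so the type is A_7 (the algebra sl(8)).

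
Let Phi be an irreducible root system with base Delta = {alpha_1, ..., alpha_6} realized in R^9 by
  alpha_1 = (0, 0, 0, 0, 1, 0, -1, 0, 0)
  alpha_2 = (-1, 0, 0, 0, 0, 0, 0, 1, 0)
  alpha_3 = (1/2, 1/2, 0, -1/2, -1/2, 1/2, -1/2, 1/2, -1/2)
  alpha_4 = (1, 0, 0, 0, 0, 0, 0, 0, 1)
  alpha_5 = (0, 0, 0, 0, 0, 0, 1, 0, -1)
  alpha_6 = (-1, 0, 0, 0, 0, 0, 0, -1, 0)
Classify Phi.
Compute the Cartan integers a_ij = 2(alpha_i, alpha_j)/(alpha_j, alpha_j); the resulting 6x6 Cartan matrix is
[[2, 0, 0, 0, -1, 0], [0, 2, 0, -1, 0, 0], [0, 0, 2, 0, 0, -1], [0, -1, 0, 2, -1, -1], [-1, 0, 0, -1, 2, 0], [0, 0, -1, -1, 0, 2]].
All simple roots have the same length, so the diagram is simply laced. The associated Dynkin diagram is a chain of 5 nodes with one extra node attached to the third node from one end (E_6), so the type is E_6.

E6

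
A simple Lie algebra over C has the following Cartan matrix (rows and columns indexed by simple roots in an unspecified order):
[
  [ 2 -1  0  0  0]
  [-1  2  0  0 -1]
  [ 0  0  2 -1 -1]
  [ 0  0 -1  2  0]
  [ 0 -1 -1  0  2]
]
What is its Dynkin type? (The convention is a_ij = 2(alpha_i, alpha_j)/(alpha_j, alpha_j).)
The matrix has rank 5 with 2's on the diagonal. Reading the off-diagonal entries as Dynkin edges (a single edge where a_ij = a_ji = -1; a double or triple edge where a_ij * a_ji = 2 or 3), the diagram is a chain of 5 nodes with single edges (A_5). One simple-root ordering that puts it in standard form is (alpha_4, alpha_3, alpha_5, alpha_2, alpha_1). So the algebra is type A_5, i.e. sl(6).

A_5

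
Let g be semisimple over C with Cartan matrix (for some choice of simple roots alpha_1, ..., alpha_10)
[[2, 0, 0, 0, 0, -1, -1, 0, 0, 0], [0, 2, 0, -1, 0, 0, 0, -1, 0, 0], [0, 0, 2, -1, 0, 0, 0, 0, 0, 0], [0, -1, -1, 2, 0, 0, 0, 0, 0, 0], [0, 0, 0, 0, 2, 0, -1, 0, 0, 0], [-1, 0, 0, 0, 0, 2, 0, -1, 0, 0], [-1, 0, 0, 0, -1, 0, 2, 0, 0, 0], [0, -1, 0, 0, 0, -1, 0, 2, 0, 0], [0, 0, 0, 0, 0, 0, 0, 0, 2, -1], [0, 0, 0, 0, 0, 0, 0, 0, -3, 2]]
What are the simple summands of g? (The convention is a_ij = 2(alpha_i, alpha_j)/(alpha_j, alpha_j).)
The diagram associated to this matrix has two connected components: the simple roots {alpha_1, alpha_2, alpha_3, alpha_4, alpha_5, alpha_6, alpha_7, alpha_8} form a chain of 8 nodes with single edges (A_8), and {alpha_9, alpha_10} form two nodes joined by a triple edge (G_2). A semisimple Lie algebra decomposes uniquely as the direct sum of simple ideals, one per connected component of its Dynkin diagram, so g ≅ A_8 ⊕ G_2 (dimension 80 + 14 = 94).

A8 ⊕ G2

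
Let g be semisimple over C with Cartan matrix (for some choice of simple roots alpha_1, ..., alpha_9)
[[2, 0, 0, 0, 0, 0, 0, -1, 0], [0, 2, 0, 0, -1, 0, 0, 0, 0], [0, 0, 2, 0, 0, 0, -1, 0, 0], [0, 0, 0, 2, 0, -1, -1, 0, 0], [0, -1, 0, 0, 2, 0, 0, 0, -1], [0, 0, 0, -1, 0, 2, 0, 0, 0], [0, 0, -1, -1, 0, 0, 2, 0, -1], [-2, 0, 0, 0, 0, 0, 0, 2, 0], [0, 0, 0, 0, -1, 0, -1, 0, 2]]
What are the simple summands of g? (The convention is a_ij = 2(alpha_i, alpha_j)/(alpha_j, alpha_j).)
The diagram associated to this matrix has two connected components: the simple roots {alpha_1, alpha_8} form a chain of 2 nodes with a double edge at one end; the terminal node there is the unique short simple root (B_2), and {alpha_2, alpha_3, alpha_4, alpha_5, alpha_6, alpha_7, alpha_9} form a chain of 6 nodes with one extra node attached to the third node from one end (E_7). A semisimple Lie algebra decomposes uniquely as the direct sum of simple ideals, one per connected component of its Dynkin diagram, so g ≅ B_2 ⊕ E_7 (dimension 10 + 133 = 143).

type B_2 ⊕ type E_7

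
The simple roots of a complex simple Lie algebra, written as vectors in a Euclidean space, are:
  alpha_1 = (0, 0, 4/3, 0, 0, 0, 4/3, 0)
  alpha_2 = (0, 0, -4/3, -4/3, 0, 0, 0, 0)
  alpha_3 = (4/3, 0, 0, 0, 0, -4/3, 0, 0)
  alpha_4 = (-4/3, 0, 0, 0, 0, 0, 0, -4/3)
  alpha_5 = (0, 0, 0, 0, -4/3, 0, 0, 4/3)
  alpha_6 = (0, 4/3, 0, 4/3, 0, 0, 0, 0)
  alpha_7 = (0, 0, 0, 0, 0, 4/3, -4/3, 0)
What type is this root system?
A_7

Compute the Cartan integers a_ij = 2(alpha_i, alpha_j)/(alpha_j, alpha_j); the resulting 7x7 Cartan matrix is
[[2, -1, 0, 0, 0, 0, -1], [-1, 2, 0, 0, 0, -1, 0], [0, 0, 2, -1, 0, 0, -1], [0, 0, -1, 2, -1, 0, 0], [0, 0, 0, -1, 2, 0, 0], [0, -1, 0, 0, 0, 2, 0], [-1, 0, -1, 0, 0, 0, 2]].
All simple roots have the same length, so the diagram is simply laced. The associated Dynkin diagram is a chain of 7 nodes with single edges (A_7), so the type is A_7 (the algebra sl(8)).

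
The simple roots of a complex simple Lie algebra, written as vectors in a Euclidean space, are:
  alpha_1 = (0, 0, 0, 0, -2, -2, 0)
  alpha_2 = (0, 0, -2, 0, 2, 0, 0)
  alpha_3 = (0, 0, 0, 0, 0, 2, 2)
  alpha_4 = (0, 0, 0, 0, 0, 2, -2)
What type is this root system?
Compute the Cartan integers a_ij = 2(alpha_i, alpha_j)/(alpha_j, alpha_j); the resulting 4x4 Cartan matrix is
[[2, -1, -1, -1], [-1, 2, 0, 0], [-1, 0, 2, 0], [-1, 0, 0, 2]].
All simple roots have the same length, so the diagram is simply laced. The associated Dynkin diagram is a chain of 2 nodes with a fork of two nodes at one end (D_4), so the type is D_4 (the algebra so(8)).

D_4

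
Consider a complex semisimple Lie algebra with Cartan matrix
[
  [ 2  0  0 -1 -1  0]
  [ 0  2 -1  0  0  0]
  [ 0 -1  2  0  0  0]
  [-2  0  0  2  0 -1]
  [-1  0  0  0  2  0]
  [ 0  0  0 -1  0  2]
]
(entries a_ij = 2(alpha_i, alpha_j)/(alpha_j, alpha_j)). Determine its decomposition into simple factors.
The diagram associated to this matrix has two connected components: the simple roots {alpha_2, alpha_3} form a chain of 2 nodes with single edges (A_2), and {alpha_1, alpha_4, alpha_5, alpha_6} form a chain of 4 nodes with a double edge between the middle two (F_4). A semisimple Lie algebra decomposes uniquely as the direct sum of simple ideals, one per connected component of its Dynkin diagram, so g ≅ A_2 ⊕ F_4 (dimension 8 + 52 = 60).

A_2 (sl(3)) ⊕ F_4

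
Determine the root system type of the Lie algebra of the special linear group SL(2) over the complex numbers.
This is sl(2), which has dimension 2^2 - 1 = 3 and rank 2 - 1 = 1 (a Cartan subalgebra is the diagonal traceless matrices). In the classification of classical Lie algebras, the special linear algebra sl(n+1) has type A_n; here n = 1, so the Dynkin diagram is a chain of 1 nodes with single edges (A_1). Hence the type is A_1.

A_1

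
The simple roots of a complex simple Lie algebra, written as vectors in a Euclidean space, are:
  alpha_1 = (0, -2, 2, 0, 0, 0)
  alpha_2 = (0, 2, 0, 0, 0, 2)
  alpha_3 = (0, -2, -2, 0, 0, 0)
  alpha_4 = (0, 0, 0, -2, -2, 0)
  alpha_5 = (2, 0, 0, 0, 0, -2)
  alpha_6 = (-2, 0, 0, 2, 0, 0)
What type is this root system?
D_6

Compute the Cartan integers a_ij = 2(alpha_i, alpha_j)/(alpha_j, alpha_j); the resulting 6x6 Cartan matrix is
[[2, -1, 0, 0, 0, 0], [-1, 2, -1, 0, -1, 0], [0, -1, 2, 0, 0, 0], [0, 0, 0, 2, 0, -1], [0, -1, 0, 0, 2, -1], [0, 0, 0, -1, -1, 2]].
All simple roots have the same length, so the diagram is simply laced. The associated Dynkin diagram is a chain of 4 nodes with a fork of two nodes at one end (D_6), so the type is D_6 (the algebra so(12)).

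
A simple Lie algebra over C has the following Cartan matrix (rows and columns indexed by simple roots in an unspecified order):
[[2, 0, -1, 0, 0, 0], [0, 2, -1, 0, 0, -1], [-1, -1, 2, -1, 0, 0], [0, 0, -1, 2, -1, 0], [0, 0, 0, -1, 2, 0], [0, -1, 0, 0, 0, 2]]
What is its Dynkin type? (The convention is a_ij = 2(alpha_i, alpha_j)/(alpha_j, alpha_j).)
The matrix has rank 6 with 2's on the diagonal. Reading the off-diagonal entries as Dynkin edges (a single edge where a_ij = a_ji = -1; a double or triple edge where a_ij * a_ji = 2 or 3), the diagram is a chain of 5 nodes with one extra node attached to the third node from one end (E_6). One simple-root ordering that puts it in standard form is (alpha_5, alpha_1, alpha_4, alpha_3, alpha_2, alpha_6). So the algebra is type E_6.

E6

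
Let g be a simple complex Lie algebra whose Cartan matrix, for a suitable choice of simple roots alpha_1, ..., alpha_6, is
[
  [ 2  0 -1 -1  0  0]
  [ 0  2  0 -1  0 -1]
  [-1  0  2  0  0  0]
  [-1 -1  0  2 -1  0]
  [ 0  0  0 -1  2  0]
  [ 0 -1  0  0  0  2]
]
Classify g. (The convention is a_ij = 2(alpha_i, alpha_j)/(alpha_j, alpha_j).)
The matrix has rank 6 with 2's on the diagonal. Reading the off-diagonal entries as Dynkin edges (a single edge where a_ij = a_ji = -1; a double or triple edge where a_ij * a_ji = 2 or 3), the diagram is a chain of 5 nodes with one extra node attached to the third node from one end (E_6). One simple-root ordering that puts it in standard form is (alpha_6, alpha_5, alpha_2, alpha_4, alpha_1, alpha_3). So the algebra is type E_6.

E_6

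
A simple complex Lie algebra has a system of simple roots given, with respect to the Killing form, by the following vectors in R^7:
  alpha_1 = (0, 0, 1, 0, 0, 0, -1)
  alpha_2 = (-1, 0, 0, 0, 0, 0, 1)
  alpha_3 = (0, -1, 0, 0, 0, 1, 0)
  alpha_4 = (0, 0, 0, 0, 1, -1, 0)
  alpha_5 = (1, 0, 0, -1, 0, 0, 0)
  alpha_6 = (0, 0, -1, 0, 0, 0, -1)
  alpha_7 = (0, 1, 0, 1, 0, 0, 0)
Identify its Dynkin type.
Compute the Cartan integers a_ij = 2(alpha_i, alpha_j)/(alpha_j, alpha_j); the resulting 7x7 Cartan matrix is
[[2, -1, 0, 0, 0, 0, 0], [-1, 2, 0, 0, -1, -1, 0], [0, 0, 2, -1, 0, 0, -1], [0, 0, -1, 2, 0, 0, 0], [0, -1, 0, 0, 2, 0, -1], [0, -1, 0, 0, 0, 2, 0], [0, 0, -1, 0, -1, 0, 2]].
All simple roots have the same length, so the diagram is simply laced. The associated Dynkin diagram is a chain of 5 nodes with a fork of two nodes at one end (D_7), so the type is D_7 (the algebra so(14)).

D7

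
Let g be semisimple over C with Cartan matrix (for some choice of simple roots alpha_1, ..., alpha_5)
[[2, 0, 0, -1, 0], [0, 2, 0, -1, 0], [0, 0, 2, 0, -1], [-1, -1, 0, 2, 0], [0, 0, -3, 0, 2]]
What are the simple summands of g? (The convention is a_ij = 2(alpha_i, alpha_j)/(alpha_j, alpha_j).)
type A_3 + type G_2

The diagram associated to this matrix has two connected components: the simple roots {alpha_1, alpha_2, alpha_4} form a chain of 3 nodes with single edges (A_3), and {alpha_3, alpha_5} form two nodes joined by a triple edge (G_2). A semisimple Lie algebra decomposes uniquely as the direct sum of simple ideals, one per connected component of its Dynkin diagram, so g ≅ A_3 ⊕ G_2 (dimension 15 + 14 = 29).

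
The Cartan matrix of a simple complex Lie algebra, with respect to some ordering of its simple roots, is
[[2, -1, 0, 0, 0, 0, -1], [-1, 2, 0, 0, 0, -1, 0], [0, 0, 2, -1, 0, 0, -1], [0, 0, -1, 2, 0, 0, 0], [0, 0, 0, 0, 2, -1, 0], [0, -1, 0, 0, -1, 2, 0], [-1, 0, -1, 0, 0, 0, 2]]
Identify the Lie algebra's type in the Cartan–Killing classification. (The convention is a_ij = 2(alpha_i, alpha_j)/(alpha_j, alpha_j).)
The matrix has rank 7 with 2's on the diagonal. Reading the off-diagonal entries as Dynkin edges (a single edge where a_ij = a_ji = -1; a double or triple edge where a_ij * a_ji = 2 or 3), the diagram is a chain of 7 nodes with single edges (A_7). One simple-root ordering that puts it in standard form is (alpha_5, alpha_6, alpha_2, alpha_1, alpha_7, alpha_3, alpha_4). So the algebra is type A_7, i.e. sl(8).

type A_7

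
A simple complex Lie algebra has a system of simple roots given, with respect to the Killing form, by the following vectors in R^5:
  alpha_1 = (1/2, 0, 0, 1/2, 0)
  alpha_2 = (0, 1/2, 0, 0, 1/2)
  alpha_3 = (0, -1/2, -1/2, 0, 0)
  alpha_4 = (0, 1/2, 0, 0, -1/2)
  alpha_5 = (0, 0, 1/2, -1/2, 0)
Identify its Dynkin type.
Compute the Cartan integers a_ij = 2(alpha_i, alpha_j)/(alpha_j, alpha_j); the resulting 5x5 Cartan matrix is
[[2, 0, 0, 0, -1], [0, 2, -1, 0, 0], [0, -1, 2, -1, -1], [0, 0, -1, 2, 0], [-1, 0, -1, 0, 2]].
All simple roots have the same length, so the diagram is simply laced. The associated Dynkin diagram is a chain of 3 nodes with a fork of two nodes at one end (D_5), so the type is D_5 (the algebra so(10)).

D_5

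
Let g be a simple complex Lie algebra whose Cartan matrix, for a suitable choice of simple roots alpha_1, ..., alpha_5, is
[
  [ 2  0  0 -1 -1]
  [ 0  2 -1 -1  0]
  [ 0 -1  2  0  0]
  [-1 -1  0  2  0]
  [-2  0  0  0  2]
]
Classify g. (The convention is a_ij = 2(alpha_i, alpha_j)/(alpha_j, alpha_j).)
The matrix has rank 5 with 2's on the diagonal. Reading the off-diagonal entries as Dynkin edges (a single edge where a_ij = a_ji = -1; a double or triple edge where a_ij * a_ji = 2 or 3), the diagram is a chain of 5 nodes with a double edge at one end; the terminal node there is the unique long simple root (C_5). One simple-root ordering that puts it in standard form is (alpha_3, alpha_2, alpha_4, alpha_1, alpha_5). So the algebra is type C_5, i.e. sp(10).

C5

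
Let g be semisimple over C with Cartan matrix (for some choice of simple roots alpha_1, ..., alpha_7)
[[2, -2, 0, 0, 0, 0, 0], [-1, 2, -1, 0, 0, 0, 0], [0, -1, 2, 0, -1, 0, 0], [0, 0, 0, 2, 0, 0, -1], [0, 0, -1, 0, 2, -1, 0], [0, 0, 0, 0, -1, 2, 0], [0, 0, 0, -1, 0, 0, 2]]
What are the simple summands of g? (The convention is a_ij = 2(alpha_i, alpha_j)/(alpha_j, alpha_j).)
The diagram associated to this matrix has two connected components: the simple roots {alpha_4, alpha_7} form a chain of 2 nodes with single edges (A_2), and {alpha_1, alpha_2, alpha_3, alpha_5, alpha_6} form a chain of 5 nodes with a double edge at one end; the terminal node there is the unique long simple root (C_5). A semisimple Lie algebra decomposes uniquely as the direct sum of simple ideals, one per connected component of its Dynkin diagram, so g ≅ A_2 ⊕ C_5 (dimension 8 + 55 = 63).

A_2 + C_5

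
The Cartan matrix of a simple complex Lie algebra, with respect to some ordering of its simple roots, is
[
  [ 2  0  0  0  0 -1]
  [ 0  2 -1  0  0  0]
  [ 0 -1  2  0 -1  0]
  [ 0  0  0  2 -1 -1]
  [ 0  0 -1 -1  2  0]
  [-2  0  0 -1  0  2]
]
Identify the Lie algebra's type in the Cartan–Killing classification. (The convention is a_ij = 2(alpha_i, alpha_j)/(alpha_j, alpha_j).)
The matrix has rank 6 with 2's on the diagonal. Reading the off-diagonal entries as Dynkin edges (a single edge where a_ij = a_ji = -1; a double or triple edge where a_ij * a_ji = 2 or 3), the diagram is a chain of 6 nodes with a double edge at one end; the terminal node there is the unique short simple root (B_6). One simple-root ordering that puts it in standard form is (alpha_2, alpha_3, alpha_5, alpha_4, alpha_6, alpha_1). So the algebra is type B_6, i.e. so(13).

B6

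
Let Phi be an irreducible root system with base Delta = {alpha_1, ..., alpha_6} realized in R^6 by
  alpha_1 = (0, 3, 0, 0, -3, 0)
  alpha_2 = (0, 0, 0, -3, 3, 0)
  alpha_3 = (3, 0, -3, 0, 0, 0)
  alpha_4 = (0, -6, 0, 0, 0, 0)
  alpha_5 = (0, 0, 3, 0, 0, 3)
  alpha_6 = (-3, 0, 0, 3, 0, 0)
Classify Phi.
type C_6

Compute the Cartan integers a_ij = 2(alpha_i, alpha_j)/(alpha_j, alpha_j); the resulting 6x6 Cartan matrix is
[[2, -1, 0, -1, 0, 0], [-1, 2, 0, 0, 0, -1], [0, 0, 2, 0, -1, -1], [-2, 0, 0, 2, 0, 0], [0, 0, -1, 0, 2, 0], [0, -1, -1, 0, 0, 2]].
The roots have two lengths (squared-length ratio 2:1); the short ones are alpha_{1,2,3,5,6}. The associated Dynkin diagram is a chain of 6 nodes with a double edge at one end; the terminal node there is the unique long simple root (C_6), so the type is C_6 (the algebra sp(12)).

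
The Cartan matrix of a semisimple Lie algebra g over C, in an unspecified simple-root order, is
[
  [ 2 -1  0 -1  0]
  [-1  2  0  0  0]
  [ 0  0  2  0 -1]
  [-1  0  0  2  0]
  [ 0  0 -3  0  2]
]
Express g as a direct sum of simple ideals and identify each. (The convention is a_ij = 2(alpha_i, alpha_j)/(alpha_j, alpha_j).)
A_3 + G_2

The diagram associated to this matrix has two connected components: the simple roots {alpha_1, alpha_2, alpha_4} form a chain of 3 nodes with single edges (A_3), and {alpha_3, alpha_5} form two nodes joined by a triple edge (G_2). A semisimple Lie algebra decomposes uniquely as the direct sum of simple ideals, one per connected component of its Dynkin diagram, so g ≅ A_3 ⊕ G_2 (dimension 15 + 14 = 29).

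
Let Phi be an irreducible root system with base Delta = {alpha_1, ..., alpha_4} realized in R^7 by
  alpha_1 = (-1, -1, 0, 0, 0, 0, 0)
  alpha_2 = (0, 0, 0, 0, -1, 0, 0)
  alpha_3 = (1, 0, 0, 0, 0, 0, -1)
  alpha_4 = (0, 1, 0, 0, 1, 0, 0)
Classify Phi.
Compute the Cartan integers a_ij = 2(alpha_i, alpha_j)/(alpha_j, alpha_j); the resulting 4x4 Cartan matrix is
[[2, 0, -1, -1], [0, 2, 0, -1], [-1, 0, 2, 0], [-1, -2, 0, 2]].
The roots have two lengths (squared-length ratio 2:1); the short ones are alpha_{2}. The associated Dynkin diagram is a chain of 4 nodes with a double edge at one end; the terminal node there is the unique short simple root (B_4), so the type is B_4 (the algebra so(9)).

B_4 (so(9))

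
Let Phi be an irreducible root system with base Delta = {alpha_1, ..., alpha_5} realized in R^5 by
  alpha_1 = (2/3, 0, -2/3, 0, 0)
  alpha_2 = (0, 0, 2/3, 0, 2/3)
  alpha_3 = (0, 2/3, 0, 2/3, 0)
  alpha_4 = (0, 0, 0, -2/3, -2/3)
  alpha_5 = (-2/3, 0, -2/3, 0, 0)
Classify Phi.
Compute the Cartan integers a_ij = 2(alpha_i, alpha_j)/(alpha_j, alpha_j); the resulting 5x5 Cartan matrix is
[[2, -1, 0, 0, 0], [-1, 2, 0, -1, -1], [0, 0, 2, -1, 0], [0, -1, -1, 2, 0], [0, -1, 0, 0, 2]].
All simple roots have the same length, so the diagram is simply laced. The associated Dynkin diagram is a chain of 3 nodes with a fork of two nodes at one end (D_5), so the type is D_5 (the algebra so(10)).

type D_5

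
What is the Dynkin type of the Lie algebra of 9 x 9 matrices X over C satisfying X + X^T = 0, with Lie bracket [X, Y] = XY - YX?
This is so(9) with 9 odd, which has dimension 9(9-1)/2 = 36 and rank (9-1)/2 = 4. In the classification of classical Lie algebras, the orthogonal algebra so(2n+1) in an odd number of variables has type B_n; here n = 4, so the Dynkin diagram is a chain of 4 nodes with a double edge at one end; the terminal node there is the unique short simple root (B_4). Hence the type is B_4.

B_4 (so(9))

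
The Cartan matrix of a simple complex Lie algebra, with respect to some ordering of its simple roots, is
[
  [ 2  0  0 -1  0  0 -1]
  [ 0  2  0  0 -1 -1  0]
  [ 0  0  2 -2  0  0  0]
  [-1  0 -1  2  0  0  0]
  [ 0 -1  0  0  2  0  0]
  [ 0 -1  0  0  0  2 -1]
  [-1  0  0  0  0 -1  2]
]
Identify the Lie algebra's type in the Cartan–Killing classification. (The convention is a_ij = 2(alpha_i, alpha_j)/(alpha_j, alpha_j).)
C7

The matrix has rank 7 with 2's on the diagonal. Reading the off-diagonal entries as Dynkin edges (a single edge where a_ij = a_ji = -1; a double or triple edge where a_ij * a_ji = 2 or 3), the diagram is a chain of 7 nodes with a double edge at one end; the terminal node there is the unique long simple root (C_7). One simple-root ordering that puts it in standard form is (alpha_5, alpha_2, alpha_6, alpha_7, alpha_1, alpha_4, alpha_3). So the algebra is type C_7, i.e. sp(14).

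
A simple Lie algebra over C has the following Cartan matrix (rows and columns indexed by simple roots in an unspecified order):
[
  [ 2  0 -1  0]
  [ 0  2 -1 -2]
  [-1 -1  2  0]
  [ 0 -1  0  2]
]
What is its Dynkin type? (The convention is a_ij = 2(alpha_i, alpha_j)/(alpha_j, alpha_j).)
type B_4

The matrix has rank 4 with 2's on the diagonal. Reading the off-diagonal entries as Dynkin edges (a single edge where a_ij = a_ji = -1; a double or triple edge where a_ij * a_ji = 2 or 3), the diagram is a chain of 4 nodes with a double edge at one end; the terminal node there is the unique short simple root (B_4). One simple-root ordering that puts it in standard form is (alpha_1, alpha_3, alpha_2, alpha_4). So the algebra is type B_4, i.e. so(9).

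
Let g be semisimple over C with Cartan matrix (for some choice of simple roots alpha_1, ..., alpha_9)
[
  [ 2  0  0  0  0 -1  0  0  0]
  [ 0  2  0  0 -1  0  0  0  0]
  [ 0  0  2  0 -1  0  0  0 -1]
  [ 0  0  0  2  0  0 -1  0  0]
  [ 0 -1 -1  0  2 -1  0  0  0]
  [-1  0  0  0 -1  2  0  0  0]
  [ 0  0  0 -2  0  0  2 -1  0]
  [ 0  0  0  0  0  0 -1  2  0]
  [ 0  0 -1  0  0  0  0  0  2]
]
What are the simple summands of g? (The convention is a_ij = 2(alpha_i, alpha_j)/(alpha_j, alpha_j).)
B_3 (so(7)) + E_6

The diagram associated to this matrix has two connected components: the simple roots {alpha_4, alpha_7, alpha_8} form a chain of 3 nodes with a double edge at one end; the terminal node there is the unique short simple root (B_3), and {alpha_1, alpha_2, alpha_3, alpha_5, alpha_6, alpha_9} form a chain of 5 nodes with one extra node attached to the third node from one end (E_6). A semisimple Lie algebra decomposes uniquely as the direct sum of simple ideals, one per connected component of its Dynkin diagram, so g ≅ B_3 ⊕ E_6 (dimension 21 + 78 = 99).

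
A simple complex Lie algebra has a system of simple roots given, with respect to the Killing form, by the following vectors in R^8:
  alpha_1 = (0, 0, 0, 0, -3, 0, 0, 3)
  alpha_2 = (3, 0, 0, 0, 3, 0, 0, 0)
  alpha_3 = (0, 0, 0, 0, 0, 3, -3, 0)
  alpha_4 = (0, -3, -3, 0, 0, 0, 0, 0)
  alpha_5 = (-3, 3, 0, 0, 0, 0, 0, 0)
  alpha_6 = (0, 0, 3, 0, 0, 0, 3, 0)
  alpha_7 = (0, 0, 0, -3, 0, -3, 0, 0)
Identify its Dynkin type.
Compute the Cartan integers a_ij = 2(alpha_i, alpha_j)/(alpha_j, alpha_j); the resulting 7x7 Cartan matrix is
[[2, -1, 0, 0, 0, 0, 0], [-1, 2, 0, 0, -1, 0, 0], [0, 0, 2, 0, 0, -1, -1], [0, 0, 0, 2, -1, -1, 0], [0, -1, 0, -1, 2, 0, 0], [0, 0, -1, -1, 0, 2, 0], [0, 0, -1, 0, 0, 0, 2]].
All simple roots have the same length, so the diagram is simply laced. The associated Dynkin diagram is a chain of 7 nodes with single edges (A_7), so the type is A_7 (the algebra sl(8)).

A_7 (sl(8))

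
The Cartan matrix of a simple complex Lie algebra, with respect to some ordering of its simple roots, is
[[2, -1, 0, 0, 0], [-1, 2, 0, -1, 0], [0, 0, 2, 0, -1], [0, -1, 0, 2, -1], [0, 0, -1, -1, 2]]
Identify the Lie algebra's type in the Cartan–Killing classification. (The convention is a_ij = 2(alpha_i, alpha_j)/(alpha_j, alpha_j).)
type A_5

The matrix has rank 5 with 2's on the diagonal. Reading the off-diagonal entries as Dynkin edges (a single edge where a_ij = a_ji = -1; a double or triple edge where a_ij * a_ji = 2 or 3), the diagram is a chain of 5 nodes with single edges (A_5). One simple-root ordering that puts it in standard form is (alpha_1, alpha_2, alpha_4, alpha_5, alpha_3). So the algebra is type A_5, i.e. sl(6).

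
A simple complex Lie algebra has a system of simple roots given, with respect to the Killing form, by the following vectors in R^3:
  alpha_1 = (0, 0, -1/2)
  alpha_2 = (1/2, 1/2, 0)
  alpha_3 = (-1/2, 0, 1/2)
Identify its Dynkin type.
Compute the Cartan integers a_ij = 2(alpha_i, alpha_j)/(alpha_j, alpha_j); the resulting 3x3 Cartan matrix is
[[2, 0, -1], [0, 2, -1], [-2, -1, 2]].
The roots have two lengths (squared-length ratio 2:1); the short ones are alpha_{1}. The associated Dynkin diagram is a chain of 3 nodes with a double edge at one end; the terminal node there is the unique short simple root (B_3), so the type is B_3 (the algebra so(7)).

B3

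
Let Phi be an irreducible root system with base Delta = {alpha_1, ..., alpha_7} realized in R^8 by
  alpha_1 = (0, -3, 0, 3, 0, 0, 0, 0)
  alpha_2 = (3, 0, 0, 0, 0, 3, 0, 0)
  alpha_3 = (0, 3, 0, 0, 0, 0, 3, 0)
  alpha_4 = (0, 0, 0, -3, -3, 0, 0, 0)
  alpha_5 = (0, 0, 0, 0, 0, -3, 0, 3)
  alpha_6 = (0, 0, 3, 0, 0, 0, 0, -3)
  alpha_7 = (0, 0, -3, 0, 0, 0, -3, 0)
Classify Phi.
type A_7

Compute the Cartan integers a_ij = 2(alpha_i, alpha_j)/(alpha_j, alpha_j); the resulting 7x7 Cartan matrix is
[[2, 0, -1, -1, 0, 0, 0], [0, 2, 0, 0, -1, 0, 0], [-1, 0, 2, 0, 0, 0, -1], [-1, 0, 0, 2, 0, 0, 0], [0, -1, 0, 0, 2, -1, 0], [0, 0, 0, 0, -1, 2, -1], [0, 0, -1, 0, 0, -1, 2]].
All simple roots have the same length, so the diagram is simply laced. The associated Dynkin diagram is a chain of 7 nodes with single edges (A_7), so the type is A_7 (the algebra sl(8)).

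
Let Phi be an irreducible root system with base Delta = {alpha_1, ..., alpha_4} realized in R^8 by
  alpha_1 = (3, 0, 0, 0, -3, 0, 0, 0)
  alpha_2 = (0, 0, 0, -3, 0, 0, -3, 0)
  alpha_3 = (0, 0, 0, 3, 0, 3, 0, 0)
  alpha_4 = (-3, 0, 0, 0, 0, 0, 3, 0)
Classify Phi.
A_4

Compute the Cartan integers a_ij = 2(alpha_i, alpha_j)/(alpha_j, alpha_j); the resulting 4x4 Cartan matrix is
[[2, 0, 0, -1], [0, 2, -1, -1], [0, -1, 2, 0], [-1, -1, 0, 2]].
All simple roots have the same length, so the diagram is simply laced. The associated Dynkin diagram is a chain of 4 nodes with single edges (A_4), so the type is A_4 (the algebra sl(5)).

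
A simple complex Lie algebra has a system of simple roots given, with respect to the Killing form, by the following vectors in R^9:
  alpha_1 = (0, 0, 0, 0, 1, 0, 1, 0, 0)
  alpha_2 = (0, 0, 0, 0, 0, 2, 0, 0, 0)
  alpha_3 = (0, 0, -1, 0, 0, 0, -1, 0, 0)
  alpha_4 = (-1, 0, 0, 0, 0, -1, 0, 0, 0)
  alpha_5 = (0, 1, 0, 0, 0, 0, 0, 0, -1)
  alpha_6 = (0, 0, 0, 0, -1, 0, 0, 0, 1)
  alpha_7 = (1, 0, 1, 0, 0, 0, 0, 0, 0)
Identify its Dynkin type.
Compute the Cartan integers a_ij = 2(alpha_i, alpha_j)/(alpha_j, alpha_j); the resulting 7x7 Cartan matrix is
[[2, 0, -1, 0, 0, -1, 0], [0, 2, 0, -2, 0, 0, 0], [-1, 0, 2, 0, 0, 0, -1], [0, -1, 0, 2, 0, 0, -1], [0, 0, 0, 0, 2, -1, 0], [-1, 0, 0, 0, -1, 2, 0], [0, 0, -1, -1, 0, 0, 2]].
The roots have two lengths (squared-length ratio 2:1); the short ones are alpha_{1,3,4,5,6,7}. The associated Dynkin diagram is a chain of 7 nodes with a double edge at one end; the terminal node there is the unique long simple root (C_7), so the type is C_7 (the algebra sp(14)).

C7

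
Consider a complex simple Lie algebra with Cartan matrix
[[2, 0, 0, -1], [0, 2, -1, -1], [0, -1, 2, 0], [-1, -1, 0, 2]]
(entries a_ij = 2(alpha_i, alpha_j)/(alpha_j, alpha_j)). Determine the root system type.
A_4

The matrix has rank 4 with 2's on the diagonal. Reading the off-diagonal entries as Dynkin edges (a single edge where a_ij = a_ji = -1; a double or triple edge where a_ij * a_ji = 2 or 3), the diagram is a chain of 4 nodes with single edges (A_4). One simple-root ordering that puts it in standard form is (alpha_1, alpha_4, alpha_2, alpha_3). So the algebra is type A_4, i.e. sl(5).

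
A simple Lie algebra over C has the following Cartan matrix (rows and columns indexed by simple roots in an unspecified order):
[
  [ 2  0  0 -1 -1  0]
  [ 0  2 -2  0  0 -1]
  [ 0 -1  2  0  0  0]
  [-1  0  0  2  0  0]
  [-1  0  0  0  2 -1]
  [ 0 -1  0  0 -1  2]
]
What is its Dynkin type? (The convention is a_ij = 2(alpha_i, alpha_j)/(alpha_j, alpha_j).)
The matrix has rank 6 with 2's on the diagonal. Reading the off-diagonal entries as Dynkin edges (a single edge where a_ij = a_ji = -1; a double or triple edge where a_ij * a_ji = 2 or 3), the diagram is a chain of 6 nodes with a double edge at one end; the terminal node there is the unique short simple root (B_6). One simple-root ordering that puts it in standard form is (alpha_4, alpha_1, alpha_5, alpha_6, alpha_2, alpha_3). So the algebra is type B_6, i.e. so(13).

B_6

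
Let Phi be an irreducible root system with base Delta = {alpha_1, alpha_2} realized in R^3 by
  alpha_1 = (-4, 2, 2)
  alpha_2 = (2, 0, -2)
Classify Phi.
Compute the Cartan integers a_ij = 2(alpha_i, alpha_j)/(alpha_j, alpha_j); the resulting 2x2 Cartan matrix is
[[2, -3], [-1, 2]].
The roots have two lengths (squared-length ratio 3:1); the short ones are alpha_{2}. The associated Dynkin diagram is two nodes joined by a triple edge (G_2), so the type is G_2.

G_2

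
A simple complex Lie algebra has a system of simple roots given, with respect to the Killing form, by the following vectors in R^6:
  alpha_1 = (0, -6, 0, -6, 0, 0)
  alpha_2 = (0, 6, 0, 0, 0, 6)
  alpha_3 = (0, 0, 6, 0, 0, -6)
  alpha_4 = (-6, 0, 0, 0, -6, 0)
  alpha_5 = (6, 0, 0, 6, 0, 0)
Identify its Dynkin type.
Compute the Cartan integers a_ij = 2(alpha_i, alpha_j)/(alpha_j, alpha_j); the resulting 5x5 Cartan matrix is
[[2, -1, 0, 0, -1], [-1, 2, -1, 0, 0], [0, -1, 2, 0, 0], [0, 0, 0, 2, -1], [-1, 0, 0, -1, 2]].
All simple roots have the same length, so the diagram is simply laced. The associated Dynkin diagram is a chain of 5 nodes with single edges (A_5), so the type is A_5 (the algebra sl(6)).

A5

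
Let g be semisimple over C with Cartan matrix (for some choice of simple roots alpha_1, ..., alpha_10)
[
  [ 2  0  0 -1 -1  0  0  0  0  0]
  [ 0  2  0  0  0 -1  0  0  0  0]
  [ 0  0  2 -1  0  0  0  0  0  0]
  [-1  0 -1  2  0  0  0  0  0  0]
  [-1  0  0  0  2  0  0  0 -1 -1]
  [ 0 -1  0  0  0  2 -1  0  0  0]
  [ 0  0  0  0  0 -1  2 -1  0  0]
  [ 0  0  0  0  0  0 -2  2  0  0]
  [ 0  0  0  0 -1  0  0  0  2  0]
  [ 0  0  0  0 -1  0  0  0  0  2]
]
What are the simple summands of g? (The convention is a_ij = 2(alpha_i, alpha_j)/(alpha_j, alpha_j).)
type C_4 ⊕ type D_6

The diagram associated to this matrix has two connected components: the simple roots {alpha_2, alpha_6, alpha_7, alpha_8} form a chain of 4 nodes with a double edge at one end; the terminal node there is the unique long simple root (C_4), and {alpha_1, alpha_3, alpha_4, alpha_5, alpha_9, alpha_10} form a chain of 4 nodes with a fork of two nodes at one end (D_6). A semisimple Lie algebra decomposes uniquely as the direct sum of simple ideals, one per connected component of its Dynkin diagram, so g ≅ C_4 ⊕ D_6 (dimension 36 + 66 = 102).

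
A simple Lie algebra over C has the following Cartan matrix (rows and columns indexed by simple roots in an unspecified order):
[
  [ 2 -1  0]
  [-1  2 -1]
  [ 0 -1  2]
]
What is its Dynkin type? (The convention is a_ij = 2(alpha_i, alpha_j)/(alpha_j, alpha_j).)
A_3 (sl(4))

The matrix has rank 3 with 2's on the diagonal. Reading the off-diagonal entries as Dynkin edges (a single edge where a_ij = a_ji = -1; a double or triple edge where a_ij * a_ji = 2 or 3), the diagram is a chain of 3 nodes with single edges (A_3). One simple-root ordering that puts it in standard form is (alpha_3, alpha_2, alpha_1). So the algebra is type A_3, i.e. sl(4).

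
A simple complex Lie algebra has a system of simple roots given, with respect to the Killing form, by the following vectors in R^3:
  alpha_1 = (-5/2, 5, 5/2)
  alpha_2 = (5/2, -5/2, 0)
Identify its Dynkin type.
type G_2

Compute the Cartan integers a_ij = 2(alpha_i, alpha_j)/(alpha_j, alpha_j); the resulting 2x2 Cartan matrix is
[[2, -3], [-1, 2]].
The roots have two lengths (squared-length ratio 3:1); the short ones are alpha_{2}. The associated Dynkin diagram is two nodes joined by a triple edge (G_2), so the type is G_2.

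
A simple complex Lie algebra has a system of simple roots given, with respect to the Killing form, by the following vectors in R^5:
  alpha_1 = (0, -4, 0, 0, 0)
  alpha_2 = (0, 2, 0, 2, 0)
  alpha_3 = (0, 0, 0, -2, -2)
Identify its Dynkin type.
Compute the Cartan integers a_ij = 2(alpha_i, alpha_j)/(alpha_j, alpha_j); the resulting 3x3 Cartan matrix is
[[2, -2, 0], [-1, 2, -1], [0, -1, 2]].
The roots have two lengths (squared-length ratio 2:1); the short ones are alpha_{2,3}. The associated Dynkin diagram is a chain of 3 nodes with a double edge at one end; the terminal node there is the unique long simple root (C_3), so the type is C_3 (the algebra sp(6)).

type C_3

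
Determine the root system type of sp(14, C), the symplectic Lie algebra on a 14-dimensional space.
This is sp(14), which has dimension 14(14+1)/2 = 105 and rank 14/2 = 7. In the classification of classical Lie algebras, the symplectic algebra sp(2n) has type C_n; here n = 7, so the Dynkin diagram is a chain of 7 nodes with a double edge at one end; the terminal node there is the unique long simple root (C_7). Hence the type is C_7.

type C_7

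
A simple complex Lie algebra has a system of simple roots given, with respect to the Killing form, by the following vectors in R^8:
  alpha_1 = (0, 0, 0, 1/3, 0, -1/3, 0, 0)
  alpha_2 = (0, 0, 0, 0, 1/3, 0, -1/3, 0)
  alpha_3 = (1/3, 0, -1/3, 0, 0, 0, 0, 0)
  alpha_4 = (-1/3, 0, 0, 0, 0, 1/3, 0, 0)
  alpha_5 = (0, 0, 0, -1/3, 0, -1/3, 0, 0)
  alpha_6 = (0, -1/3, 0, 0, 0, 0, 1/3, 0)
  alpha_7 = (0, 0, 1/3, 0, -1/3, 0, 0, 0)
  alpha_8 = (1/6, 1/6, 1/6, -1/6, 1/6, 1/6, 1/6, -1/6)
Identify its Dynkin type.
Compute the Cartan integers a_ij = 2(alpha_i, alpha_j)/(alpha_j, alpha_j); the resulting 8x8 Cartan matrix is
[[2, 0, 0, -1, 0, 0, 0, -1], [0, 2, 0, 0, 0, -1, -1, 0], [0, 0, 2, -1, 0, 0, -1, 0], [-1, 0, -1, 2, -1, 0, 0, 0], [0, 0, 0, -1, 2, 0, 0, 0], [0, -1, 0, 0, 0, 2, 0, 0], [0, -1, -1, 0, 0, 0, 2, 0], [-1, 0, 0, 0, 0, 0, 0, 2]].
All simple roots have the same length, so the diagram is simply laced. The associated Dynkin diagram is a chain of 7 nodes with one extra node attached to the third node from one end (E_8), so the type is E_8.

E_8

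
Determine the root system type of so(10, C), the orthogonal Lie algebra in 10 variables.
D5

This is so(10) with 10 even, which has dimension 10(10-1)/2 = 45 and rank 10/2 = 5. In the classification of classical Lie algebras, the orthogonal algebra so(2n) in an even number of variables has type D_n; here n = 5, so the Dynkin diagram is a chain of 3 nodes with a fork of two nodes at one end (D_5). Hence the type is D_5.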